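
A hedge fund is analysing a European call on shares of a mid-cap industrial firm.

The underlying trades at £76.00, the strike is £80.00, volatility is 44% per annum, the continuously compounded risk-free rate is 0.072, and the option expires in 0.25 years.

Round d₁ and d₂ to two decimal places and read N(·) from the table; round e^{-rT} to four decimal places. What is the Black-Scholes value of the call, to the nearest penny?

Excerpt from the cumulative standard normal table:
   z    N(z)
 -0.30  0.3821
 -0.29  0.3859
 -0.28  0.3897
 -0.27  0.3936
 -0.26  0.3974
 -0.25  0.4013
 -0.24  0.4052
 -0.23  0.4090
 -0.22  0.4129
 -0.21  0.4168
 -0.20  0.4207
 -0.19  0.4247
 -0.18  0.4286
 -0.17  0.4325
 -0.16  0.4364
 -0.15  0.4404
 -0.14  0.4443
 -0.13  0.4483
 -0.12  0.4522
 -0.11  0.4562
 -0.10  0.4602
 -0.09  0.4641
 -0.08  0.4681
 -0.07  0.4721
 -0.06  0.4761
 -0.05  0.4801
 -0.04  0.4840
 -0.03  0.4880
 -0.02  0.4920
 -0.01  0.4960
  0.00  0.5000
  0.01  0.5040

T = 0.25;  σ√T = 0.2200
d₁ = [ln(76/80) + (0.072 + ½·0.44²)·0.25] / (σ√T) = (-0.0513 + 0.0422) / 0.2200 = -0.0413 → -0.04
d₂ = -0.0413 − 0.2200 = -0.2613 → -0.26
e^(−rT) = e^(−0.072·0.25) = 0.9822
N(d₁) = N(-0.04) = 0.4840;  N(d₂) = N(-0.26) = 0.3974
C = 76·0.4840 − 80·0.9822·0.3974 = 36.7840 − 31.2261 = 5.5579

£5.56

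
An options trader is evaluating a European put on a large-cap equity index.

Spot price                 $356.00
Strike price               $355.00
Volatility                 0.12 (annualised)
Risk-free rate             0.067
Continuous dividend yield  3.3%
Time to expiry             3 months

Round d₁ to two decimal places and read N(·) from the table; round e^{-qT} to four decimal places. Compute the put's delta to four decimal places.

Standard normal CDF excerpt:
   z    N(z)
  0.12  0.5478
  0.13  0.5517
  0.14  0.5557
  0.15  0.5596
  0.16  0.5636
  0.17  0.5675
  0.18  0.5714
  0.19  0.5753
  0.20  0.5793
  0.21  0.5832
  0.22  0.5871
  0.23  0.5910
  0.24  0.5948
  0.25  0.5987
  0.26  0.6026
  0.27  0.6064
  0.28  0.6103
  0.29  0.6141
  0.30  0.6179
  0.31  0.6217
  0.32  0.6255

-0.4095

T = 0.25;  σ√T = 0.0600
d₁ = [ln(356/355) + (0.067 − 0.033 + ½·0.12²)·0.25] / (σ√T) = (0.0028 + 0.0103) / 0.0600 = 0.2185 which rounds to 0.22
N(d₁) = N(0.22) = 0.5871
Δ_put = exp(−qT)·(N(d₁) − 1) = 0.9918·(0.5871 − 1) = -0.4095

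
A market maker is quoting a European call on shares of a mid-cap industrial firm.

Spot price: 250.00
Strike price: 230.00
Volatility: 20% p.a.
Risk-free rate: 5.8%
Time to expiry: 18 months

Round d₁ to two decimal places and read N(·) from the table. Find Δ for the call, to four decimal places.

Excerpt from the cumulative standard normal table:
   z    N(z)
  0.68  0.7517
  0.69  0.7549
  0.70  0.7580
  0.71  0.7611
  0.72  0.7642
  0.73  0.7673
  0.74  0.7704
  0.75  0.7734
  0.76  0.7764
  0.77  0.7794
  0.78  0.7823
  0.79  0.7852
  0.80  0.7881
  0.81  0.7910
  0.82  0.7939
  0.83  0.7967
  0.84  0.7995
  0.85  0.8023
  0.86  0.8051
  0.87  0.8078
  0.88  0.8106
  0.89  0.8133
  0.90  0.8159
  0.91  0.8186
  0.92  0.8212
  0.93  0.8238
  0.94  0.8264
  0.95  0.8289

T = 1.5;  σ√T = 0.2449
ln(S/K) + (r + σ²/2)T = ln(250/230) + (0.058 + 0.2²/2)·1.5 = 0.0834 + 0.1170 = 0.2004
d₁ = 0.2004 / 0.2449 = 0.8181 ≈ 0.82
N(d₁) = N(0.82) = 0.7939
Δ_call = N(d₁) = 0.7939

0.7939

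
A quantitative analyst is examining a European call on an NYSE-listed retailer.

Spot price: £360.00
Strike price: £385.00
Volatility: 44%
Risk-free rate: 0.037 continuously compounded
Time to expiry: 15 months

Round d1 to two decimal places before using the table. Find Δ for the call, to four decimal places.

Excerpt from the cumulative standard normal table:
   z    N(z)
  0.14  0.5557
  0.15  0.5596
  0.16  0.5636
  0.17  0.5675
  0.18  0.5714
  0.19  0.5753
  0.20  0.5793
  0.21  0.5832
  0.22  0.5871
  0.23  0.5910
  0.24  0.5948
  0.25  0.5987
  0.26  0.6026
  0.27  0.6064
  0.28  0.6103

σ√T = 0.44·√1.25 = 0.4919
ln(S/K) + (r + σ²/2)T = ln(360/385) + (0.037 + 0.44²/2)·1.25 = -0.0671 + 0.1673 = 0.1001
d₁ = 0.1001 / 0.4919 = 0.2035 ≈ 0.20
N(d₁) = N(0.20) = 0.5793
Δ_call = N(d₁) = 0.5793

0.5793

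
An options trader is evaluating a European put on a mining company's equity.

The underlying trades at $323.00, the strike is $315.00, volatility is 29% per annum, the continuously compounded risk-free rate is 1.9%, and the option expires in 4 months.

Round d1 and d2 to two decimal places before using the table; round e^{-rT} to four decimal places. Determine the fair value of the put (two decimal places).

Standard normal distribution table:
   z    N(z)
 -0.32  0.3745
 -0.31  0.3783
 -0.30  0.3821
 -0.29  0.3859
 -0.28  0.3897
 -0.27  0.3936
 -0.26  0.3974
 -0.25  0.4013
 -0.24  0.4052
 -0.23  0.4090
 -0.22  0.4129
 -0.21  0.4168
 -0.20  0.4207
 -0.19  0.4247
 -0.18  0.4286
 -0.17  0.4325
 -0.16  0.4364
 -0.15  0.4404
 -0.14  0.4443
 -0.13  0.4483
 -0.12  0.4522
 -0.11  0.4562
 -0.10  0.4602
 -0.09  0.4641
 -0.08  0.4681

σ√T = 0.29 × 0.5774 = 0.1674
d₁ = [ln(323/315) + (0.019 + 0.29²/2)·0.3333] / 0.1674 = [0.0251 + 0.0203] / 0.1674 = 0.2713 ⇒ 0.27
d₂ = d₁ − σ√T = 0.2713 − 0.1674 = 0.1039 ⇒ 0.10
exp(−rT) = exp(−0.019·0.3333) = 0.9937
P = 315·0.9937·N(-0.10) − 323·N(-0.27) = 315·0.9937·0.4602 − 323·0.3936 = 144.0497 − 127.1328 = 16.9169

$16.92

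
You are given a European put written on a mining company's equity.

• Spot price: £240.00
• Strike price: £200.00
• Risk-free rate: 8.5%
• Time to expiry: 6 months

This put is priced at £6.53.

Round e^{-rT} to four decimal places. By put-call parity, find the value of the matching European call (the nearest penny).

exp(−rT) = exp(−0.085·0.5) = 0.9584
Put-call parity: C − P = S − K·e^(−rT) = 240 − 200·0.9584 = 240 − 191.6800 = 48.3200
C = P + (C − P) = 6.53 + (48.3200) = 54.8500

£54.85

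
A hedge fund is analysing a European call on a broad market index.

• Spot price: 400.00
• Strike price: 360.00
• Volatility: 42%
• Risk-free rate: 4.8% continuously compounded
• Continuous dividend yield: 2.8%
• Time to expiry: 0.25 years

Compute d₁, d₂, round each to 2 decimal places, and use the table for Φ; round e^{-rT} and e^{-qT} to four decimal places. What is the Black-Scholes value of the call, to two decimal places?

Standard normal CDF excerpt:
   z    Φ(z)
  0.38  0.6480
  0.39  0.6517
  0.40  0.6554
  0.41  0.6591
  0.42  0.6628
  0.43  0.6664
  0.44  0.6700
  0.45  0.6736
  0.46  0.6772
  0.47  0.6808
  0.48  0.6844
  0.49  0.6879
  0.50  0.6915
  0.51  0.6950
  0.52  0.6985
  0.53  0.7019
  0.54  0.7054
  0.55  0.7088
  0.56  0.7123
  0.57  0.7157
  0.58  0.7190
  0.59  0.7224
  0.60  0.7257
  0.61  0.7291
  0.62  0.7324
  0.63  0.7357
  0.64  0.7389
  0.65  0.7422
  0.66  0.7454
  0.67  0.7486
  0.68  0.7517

σ√T = 0.42 × 0.5000 = 0.2100
ln(S/K) + (r − q + σ²/2)T = ln(400/360) + (0.048 − 0.028 + 0.42²/2)·0.25 = 0.1054 + 0.0270 = 0.1324
d₁ = 0.1324 / 0.2100 = 0.6305 which rounds to 0.63
d₂ = d₁ − σ√T = 0.6305 − 0.2100 = 0.4205 which rounds to 0.42
e^(−qT) = e^(−0.028·0.25) = 0.9930;  e^(−rT) = e^(−0.048·0.25) = 0.9881
C = 400·0.9930·N(0.63) − 360·0.9881·N(0.42) = 400·0.9930·0.7357 − 360·0.9881·0.6628 = 292.2200 − 235.7686 = 56.4515

56.45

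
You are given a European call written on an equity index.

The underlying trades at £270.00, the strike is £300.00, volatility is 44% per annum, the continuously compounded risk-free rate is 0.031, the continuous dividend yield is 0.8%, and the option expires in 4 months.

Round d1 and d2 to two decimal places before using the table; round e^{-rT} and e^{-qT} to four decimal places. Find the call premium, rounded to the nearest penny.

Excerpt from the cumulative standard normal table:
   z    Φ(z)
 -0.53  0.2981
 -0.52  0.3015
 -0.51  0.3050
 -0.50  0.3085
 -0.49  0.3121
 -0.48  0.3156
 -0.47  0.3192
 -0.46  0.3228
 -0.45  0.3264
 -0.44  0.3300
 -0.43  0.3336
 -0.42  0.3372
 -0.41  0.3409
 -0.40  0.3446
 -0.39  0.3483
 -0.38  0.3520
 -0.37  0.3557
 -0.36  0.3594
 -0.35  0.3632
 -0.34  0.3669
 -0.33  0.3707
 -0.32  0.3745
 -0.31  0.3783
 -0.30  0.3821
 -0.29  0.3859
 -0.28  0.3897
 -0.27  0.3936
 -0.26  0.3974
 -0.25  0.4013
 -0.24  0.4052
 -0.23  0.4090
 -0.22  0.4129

T = 0.3333;  σ√T = 0.2540
d₁ = [ln(270/300) + (0.031 − 0.008 + 0.44²/2)·0.3333] / 0.2540 = [-0.1054 + 0.0399] / 0.2540 = -0.2576 → -0.26
d₂ = d₁ − σ√T = -0.2576 − 0.2540 = -0.5116 → -0.51
e^(−qT) = e^(−0.008·0.3333) = 0.9973;  e^(−rT) = e^(−0.031·0.3333) = 0.9897
N(d₁) = N(-0.26) = 0.3974;  N(d₂) = N(-0.51) = 0.3050
C = 270·0.9973·0.3974 − 300·0.9897·0.3050 = 107.0083 − 90.5576 = 16.4507

£16.45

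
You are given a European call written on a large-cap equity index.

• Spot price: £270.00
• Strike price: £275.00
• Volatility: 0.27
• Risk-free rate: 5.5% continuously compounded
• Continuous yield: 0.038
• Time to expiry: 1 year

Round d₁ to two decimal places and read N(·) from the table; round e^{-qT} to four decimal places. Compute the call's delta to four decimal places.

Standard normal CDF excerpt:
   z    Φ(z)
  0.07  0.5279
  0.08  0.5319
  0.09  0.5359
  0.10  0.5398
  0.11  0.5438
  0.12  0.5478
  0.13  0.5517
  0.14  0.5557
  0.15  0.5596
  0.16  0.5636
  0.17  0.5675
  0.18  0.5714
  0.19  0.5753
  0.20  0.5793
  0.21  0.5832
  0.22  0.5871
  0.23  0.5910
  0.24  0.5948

σ√T = 0.27·√1 = 0.2700
d₁ = [ln(270/275) + (0.055 − 0.038 + 0.27²/2)·1] / 0.2700 = [-0.0183 + 0.0535] / 0.2700 = 0.1300 which rounds to 0.13
N(d₁) = N(0.13) = 0.5517
Δ_call = e^(−qT)·N(d₁) = 0.9627·0.5517 = 0.5311

0.5311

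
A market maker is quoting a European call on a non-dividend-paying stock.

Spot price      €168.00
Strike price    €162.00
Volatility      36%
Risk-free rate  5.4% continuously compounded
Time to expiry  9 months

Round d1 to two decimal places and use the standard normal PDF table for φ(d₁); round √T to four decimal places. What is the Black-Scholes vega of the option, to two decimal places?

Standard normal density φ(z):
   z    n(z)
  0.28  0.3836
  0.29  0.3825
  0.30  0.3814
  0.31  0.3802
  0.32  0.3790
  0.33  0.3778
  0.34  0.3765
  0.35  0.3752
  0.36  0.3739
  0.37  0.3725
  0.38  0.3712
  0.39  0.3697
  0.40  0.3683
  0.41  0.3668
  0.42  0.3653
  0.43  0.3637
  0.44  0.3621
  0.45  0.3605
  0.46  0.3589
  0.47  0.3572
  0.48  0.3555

σ√T = 0.36 × 0.8660 = 0.3118
d₁ = [ln(168/162) + (0.054 + 0.36²/2)·0.75] / 0.3118 = [0.0364 + 0.0891] / 0.3118 = 0.4024 → 0.40
√T = √0.75 = 0.8660
φ(d₁) = φ(0.40) = 0.3683
vega = S·φ(d₁)·√T = 168·0.3683·0.8660 = 53.5832
(Vega is the same for a European call and put with the same parameters.)

53.58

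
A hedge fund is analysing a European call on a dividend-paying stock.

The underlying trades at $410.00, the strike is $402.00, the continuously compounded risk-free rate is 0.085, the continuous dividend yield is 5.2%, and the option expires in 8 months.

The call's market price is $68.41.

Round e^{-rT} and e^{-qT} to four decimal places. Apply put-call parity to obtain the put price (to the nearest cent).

e^(−qT) = e^(−0.052·0.6667) = 0.9659;  e^(−rT) = e^(−0.085·0.6667) = 0.9449
Put-call parity: C − P = S·e^(−qT) − K·e^(−rT) = 410·0.9659 − 402·0.9449 = 396.0190 − 379.8498 = 16.1692
P = C − (C − P) = 68.41 − (16.1692) = 52.2408

$52.24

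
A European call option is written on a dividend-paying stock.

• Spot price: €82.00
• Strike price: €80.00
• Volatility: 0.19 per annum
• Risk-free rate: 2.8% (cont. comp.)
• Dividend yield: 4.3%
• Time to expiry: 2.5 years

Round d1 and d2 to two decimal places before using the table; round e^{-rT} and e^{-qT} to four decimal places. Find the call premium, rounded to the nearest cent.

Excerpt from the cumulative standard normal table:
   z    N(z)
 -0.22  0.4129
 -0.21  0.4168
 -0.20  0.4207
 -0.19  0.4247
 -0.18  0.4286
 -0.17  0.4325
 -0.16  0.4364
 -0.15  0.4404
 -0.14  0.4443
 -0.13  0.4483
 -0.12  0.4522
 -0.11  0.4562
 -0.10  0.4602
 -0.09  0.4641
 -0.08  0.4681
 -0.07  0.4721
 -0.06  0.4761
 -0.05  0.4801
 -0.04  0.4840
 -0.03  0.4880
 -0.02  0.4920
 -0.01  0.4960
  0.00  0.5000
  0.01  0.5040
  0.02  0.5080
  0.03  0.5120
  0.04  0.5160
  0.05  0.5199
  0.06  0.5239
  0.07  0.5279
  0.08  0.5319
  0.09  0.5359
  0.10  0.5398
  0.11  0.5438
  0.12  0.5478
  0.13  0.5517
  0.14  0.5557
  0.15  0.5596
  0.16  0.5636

σ√T = 0.19 × 1.5811 = 0.3004
d₁ = [ln(82/80) + (0.028 − 0.043 + 0.19²/2)·2.5] / 0.3004 = [0.0247 + 0.0076] / 0.3004 = 0.1076 which rounds to 0.11
d₂ = d₁ − σ√T = 0.1076 − 0.3004 = -0.1928 which rounds to -0.19
exp(−qT) = exp(−0.043·2.5) = 0.8981;  exp(−rT) = exp(−0.028·2.5) = 0.9324
N(d₁) = N(0.11) = 0.5438;  N(d₂) = N(-0.19) = 0.4247
C = 82·0.8981·0.5438 − 80·0.9324·0.4247 = 40.0477 − 31.6792 = 8.3685

€8.37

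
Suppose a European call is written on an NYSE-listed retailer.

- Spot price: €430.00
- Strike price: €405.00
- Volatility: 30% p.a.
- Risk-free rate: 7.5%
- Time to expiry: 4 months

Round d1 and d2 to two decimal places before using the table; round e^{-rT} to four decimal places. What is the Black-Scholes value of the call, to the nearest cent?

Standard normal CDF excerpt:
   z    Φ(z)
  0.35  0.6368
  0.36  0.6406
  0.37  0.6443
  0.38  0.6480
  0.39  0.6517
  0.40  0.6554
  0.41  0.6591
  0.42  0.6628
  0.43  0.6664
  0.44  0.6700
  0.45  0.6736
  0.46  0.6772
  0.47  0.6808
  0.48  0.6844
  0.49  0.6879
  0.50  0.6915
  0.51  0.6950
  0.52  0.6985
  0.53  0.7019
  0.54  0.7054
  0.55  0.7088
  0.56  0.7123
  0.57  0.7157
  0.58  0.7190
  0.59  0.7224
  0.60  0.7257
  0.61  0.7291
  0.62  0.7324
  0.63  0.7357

€50.29

σ√T = 0.3·√0.3333 = 0.1732
d₁ = [ln(430/405) + (0.075 + 0.3²/2)·0.3333] / 0.1732 = [0.0599 + 0.0400] / 0.1732 = 0.5768 which rounds to 0.58
d₂ = d₁ − σ√T = 0.5768 − 0.1732 = 0.4036 which rounds to 0.40
e^(−rT) = e^(−0.075·0.3333) = 0.9753
N(d₁) = N(0.58) = 0.7190;  N(d₂) = N(0.40) = 0.6554
C = 430·0.7190 − 405·0.9753·0.6554 = 309.1700 − 258.8807 = 50.2893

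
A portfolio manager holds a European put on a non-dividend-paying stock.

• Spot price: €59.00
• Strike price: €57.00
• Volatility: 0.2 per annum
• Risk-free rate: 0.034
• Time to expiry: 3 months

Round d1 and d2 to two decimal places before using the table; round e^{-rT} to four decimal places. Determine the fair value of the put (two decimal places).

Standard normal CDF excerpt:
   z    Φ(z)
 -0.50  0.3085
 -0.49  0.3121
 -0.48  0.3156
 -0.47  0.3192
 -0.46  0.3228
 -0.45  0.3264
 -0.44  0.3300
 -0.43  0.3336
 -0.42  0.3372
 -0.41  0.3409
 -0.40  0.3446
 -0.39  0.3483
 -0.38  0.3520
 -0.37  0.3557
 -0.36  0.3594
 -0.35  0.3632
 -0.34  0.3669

€1.27

σ√T = 0.2 × 0.5000 = 0.1000
d₁ = [ln(59/57) + (0.034 + 0.2²/2)·0.25] / 0.1000 = [0.0345 + 0.0135] / 0.1000 = 0.4799 → 0.48
d₂ = d₁ − σ√T = 0.4799 − 0.1000 = 0.3799 → 0.38
exp(−rT) = exp(−0.034·0.25) = 0.9915
N(−d₂) = N(-0.38) = 0.3520;  N(−d₁) = N(-0.48) = 0.3156
P = 57·0.9915·0.3520 − 59·0.3156 = 19.8935 − 18.6204 = 1.2731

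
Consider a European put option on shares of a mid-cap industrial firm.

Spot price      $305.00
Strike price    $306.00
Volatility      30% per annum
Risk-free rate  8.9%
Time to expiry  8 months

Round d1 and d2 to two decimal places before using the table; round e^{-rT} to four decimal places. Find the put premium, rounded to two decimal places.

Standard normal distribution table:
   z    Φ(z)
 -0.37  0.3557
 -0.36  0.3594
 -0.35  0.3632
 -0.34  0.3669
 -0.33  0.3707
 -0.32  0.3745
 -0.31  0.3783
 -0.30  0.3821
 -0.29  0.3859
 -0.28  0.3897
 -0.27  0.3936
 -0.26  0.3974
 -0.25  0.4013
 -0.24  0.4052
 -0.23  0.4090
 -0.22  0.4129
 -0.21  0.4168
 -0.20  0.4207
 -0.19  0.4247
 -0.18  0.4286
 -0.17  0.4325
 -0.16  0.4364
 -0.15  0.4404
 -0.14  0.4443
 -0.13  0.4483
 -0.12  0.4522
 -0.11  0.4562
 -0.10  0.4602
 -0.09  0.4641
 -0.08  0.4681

$20.78

σ√T = 0.3 × 0.8165 = 0.2449
d₁ = [ln(305/306) + (0.089 + ½·0.3²)·0.6667] / (σ√T) = (-0.0033 + 0.0893) / 0.2449 = 0.3513 → 0.35
d₂ = 0.3513 − 0.2449 = 0.1064 → 0.11
exp(−rT) = exp(−0.089·0.6667) = 0.9424
N(−d₂) = N(-0.11) = 0.4562;  N(−d₁) = N(-0.35) = 0.3632
P = 306·0.9424·0.4562 − 305·0.3632 = 131.5564 − 110.7760 = 20.7804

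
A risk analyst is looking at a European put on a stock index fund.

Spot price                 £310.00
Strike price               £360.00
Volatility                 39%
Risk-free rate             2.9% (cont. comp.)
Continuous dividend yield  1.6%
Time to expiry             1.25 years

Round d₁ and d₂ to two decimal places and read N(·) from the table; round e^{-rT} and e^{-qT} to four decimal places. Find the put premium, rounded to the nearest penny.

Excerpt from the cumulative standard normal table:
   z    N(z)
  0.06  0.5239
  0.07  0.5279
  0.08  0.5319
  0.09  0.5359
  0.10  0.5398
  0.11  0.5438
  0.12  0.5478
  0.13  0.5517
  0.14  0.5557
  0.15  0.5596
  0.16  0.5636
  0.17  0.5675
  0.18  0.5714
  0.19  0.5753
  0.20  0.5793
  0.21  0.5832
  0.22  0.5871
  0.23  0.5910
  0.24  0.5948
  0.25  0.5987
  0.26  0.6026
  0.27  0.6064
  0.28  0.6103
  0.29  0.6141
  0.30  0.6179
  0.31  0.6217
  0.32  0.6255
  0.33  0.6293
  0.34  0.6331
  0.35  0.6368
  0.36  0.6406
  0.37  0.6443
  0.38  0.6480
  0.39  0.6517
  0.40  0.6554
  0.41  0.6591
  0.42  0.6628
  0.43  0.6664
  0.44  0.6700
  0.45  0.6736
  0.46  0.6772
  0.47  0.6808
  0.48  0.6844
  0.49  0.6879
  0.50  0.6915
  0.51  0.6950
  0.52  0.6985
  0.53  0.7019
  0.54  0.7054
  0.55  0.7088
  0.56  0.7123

£79.67

σ√T = 0.39 × 1.1180 = 0.4360
d₁ = [ln(310/360) + (0.029 − 0.016 + 0.39²/2)·1.25] / 0.4360 = [-0.1495 + 0.1113] / 0.4360 = -0.0877 → -0.09
d₂ = d₁ − σ√T = -0.0877 − 0.4360 = -0.5237 → -0.52
exp(−qT) = exp(−0.016·1.25) = 0.9802;  exp(−rT) = exp(−0.029·1.25) = 0.9644
P = 360·0.9644·N(0.52) − 310·0.9802·N(0.09) = 360·0.9644·0.6985 − 310·0.9802·0.5359 = 242.5080 − 162.8396 = 79.6684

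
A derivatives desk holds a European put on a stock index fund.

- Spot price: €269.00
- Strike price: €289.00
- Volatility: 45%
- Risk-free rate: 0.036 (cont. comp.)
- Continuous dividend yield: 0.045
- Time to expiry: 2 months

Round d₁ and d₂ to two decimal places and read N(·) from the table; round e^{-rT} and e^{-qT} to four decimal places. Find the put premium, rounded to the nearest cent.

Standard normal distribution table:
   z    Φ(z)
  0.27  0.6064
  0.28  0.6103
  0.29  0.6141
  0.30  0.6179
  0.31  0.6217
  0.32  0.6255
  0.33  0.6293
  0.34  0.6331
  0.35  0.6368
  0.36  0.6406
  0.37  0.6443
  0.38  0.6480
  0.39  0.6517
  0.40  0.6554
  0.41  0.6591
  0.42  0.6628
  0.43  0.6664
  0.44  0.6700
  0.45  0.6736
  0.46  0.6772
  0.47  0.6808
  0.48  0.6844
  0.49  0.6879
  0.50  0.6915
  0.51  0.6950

σ√T = 0.45 × 0.4082 = 0.1837
d₁ = [ln(269/289) + (0.036 − 0.045 + 0.45²/2)·0.1667] / 0.1837 = [-0.0717 + 0.0154] / 0.1837 = -0.3067 → -0.31
d₂ = d₁ − σ√T = -0.3067 − 0.1837 = -0.4904 → -0.49
exp(−qT) = exp(−0.045·0.1667) = 0.9925;  exp(−rT) = exp(−0.036·0.1667) = 0.9940
P = 289·0.9940·N(0.49) − 269·0.9925·N(0.31) = 289·0.9940·0.6879 − 269·0.9925·0.6217 = 197.6103 − 165.9830 = 31.6273

€31.63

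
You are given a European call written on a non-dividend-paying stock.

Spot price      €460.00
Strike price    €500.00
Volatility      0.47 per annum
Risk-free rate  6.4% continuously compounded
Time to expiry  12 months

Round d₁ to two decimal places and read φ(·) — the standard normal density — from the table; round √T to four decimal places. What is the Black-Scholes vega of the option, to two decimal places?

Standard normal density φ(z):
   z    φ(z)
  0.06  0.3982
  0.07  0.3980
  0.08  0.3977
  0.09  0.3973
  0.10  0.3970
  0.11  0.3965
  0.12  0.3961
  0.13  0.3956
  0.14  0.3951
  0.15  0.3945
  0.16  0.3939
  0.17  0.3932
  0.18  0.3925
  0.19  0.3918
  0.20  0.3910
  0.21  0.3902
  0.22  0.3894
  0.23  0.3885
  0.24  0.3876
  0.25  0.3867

180.23

σ√T = 0.47 × 1.0000 = 0.4700
d₁ = [ln(460/500) + (0.064 + 0.47²/2)·1] / 0.4700 = [-0.0834 + 0.1744] / 0.4700 = 0.1938 ⇒ 0.19
√T = √1 = 1.0000
φ(d₁) = φ(0.19) = 0.3918
vega = S·φ(d₁)·√T = 460·0.3918·1.0000 = 180.2280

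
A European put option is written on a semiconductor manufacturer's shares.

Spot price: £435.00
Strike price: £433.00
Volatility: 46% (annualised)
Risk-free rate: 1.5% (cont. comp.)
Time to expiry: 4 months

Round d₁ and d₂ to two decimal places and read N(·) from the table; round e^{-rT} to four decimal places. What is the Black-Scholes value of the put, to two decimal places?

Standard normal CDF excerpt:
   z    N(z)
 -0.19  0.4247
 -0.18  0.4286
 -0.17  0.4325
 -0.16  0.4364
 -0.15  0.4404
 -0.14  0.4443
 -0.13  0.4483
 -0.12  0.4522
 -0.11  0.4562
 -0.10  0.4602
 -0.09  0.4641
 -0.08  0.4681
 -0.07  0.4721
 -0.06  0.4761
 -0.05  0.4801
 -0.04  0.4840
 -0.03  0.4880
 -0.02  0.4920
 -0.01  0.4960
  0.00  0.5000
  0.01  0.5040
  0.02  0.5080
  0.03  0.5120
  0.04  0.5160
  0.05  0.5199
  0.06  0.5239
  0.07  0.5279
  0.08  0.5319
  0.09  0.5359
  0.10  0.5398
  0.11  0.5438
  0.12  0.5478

£44.43

σ√T = 0.46·√0.3333 = 0.2656
d₁ = [ln(435/433) + (0.015 + ½·0.46²)·0.3333] / (σ√T) = (0.0046 + 0.0403) / 0.2656 = 0.1690 ≈ 0.17
d₂ = 0.1690 − 0.2656 = -0.0966 ≈ -0.10
e^(−rT) = e^(−0.015·0.3333) = 0.9950
N(−d₂) = N(0.10) = 0.5398;  N(−d₁) = N(-0.17) = 0.4325
P = 433·0.9950·0.5398 − 435·0.4325 = 232.5647 − 188.1375 = 44.4272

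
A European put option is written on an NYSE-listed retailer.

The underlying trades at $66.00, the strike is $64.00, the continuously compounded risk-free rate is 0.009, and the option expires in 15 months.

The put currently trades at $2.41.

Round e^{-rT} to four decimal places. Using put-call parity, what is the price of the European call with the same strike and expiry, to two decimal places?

e^(−rT) = e^(−0.009·1.25) = 0.9888
Put-call parity: C − P = S − K·e^(−rT) = 66 − 64·0.9888 = 66 − 63.2832 = 2.7168
C = P + (C − P) = 2.41 + (2.7168) = 5.1268

$5.13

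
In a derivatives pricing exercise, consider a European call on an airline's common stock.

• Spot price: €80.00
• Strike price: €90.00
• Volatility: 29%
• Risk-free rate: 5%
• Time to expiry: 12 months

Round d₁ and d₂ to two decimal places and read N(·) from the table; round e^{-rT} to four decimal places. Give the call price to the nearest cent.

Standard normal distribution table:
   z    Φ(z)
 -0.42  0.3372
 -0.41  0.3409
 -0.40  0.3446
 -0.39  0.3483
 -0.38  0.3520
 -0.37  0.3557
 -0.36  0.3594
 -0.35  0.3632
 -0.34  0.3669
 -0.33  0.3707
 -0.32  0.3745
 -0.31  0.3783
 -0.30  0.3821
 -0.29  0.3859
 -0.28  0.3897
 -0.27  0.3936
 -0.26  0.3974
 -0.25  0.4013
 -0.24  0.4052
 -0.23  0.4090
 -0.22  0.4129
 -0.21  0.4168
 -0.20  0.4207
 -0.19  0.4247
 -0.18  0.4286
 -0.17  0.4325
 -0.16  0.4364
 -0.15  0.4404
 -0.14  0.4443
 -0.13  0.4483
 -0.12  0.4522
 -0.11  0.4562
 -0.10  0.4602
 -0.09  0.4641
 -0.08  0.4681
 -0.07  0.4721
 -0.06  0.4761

σ√T = 0.29 × 1.0000 = 0.2900
d₁ = [ln(80/90) + (0.05 + 0.29²/2)·1] / 0.2900 = [-0.1178 + 0.0920] / 0.2900 = -0.0887 ≈ -0.09
d₂ = d₁ − σ√T = -0.0887 − 0.2900 = -0.3787 ≈ -0.38
exp(−rT) = exp(−0.05·1) = 0.9512
N(d₁) = N(-0.09) = 0.4641;  N(d₂) = N(-0.38) = 0.3520
C = 80·0.4641 − 90·0.9512·0.3520 = 37.1280 − 30.1340 = 6.9940

€6.99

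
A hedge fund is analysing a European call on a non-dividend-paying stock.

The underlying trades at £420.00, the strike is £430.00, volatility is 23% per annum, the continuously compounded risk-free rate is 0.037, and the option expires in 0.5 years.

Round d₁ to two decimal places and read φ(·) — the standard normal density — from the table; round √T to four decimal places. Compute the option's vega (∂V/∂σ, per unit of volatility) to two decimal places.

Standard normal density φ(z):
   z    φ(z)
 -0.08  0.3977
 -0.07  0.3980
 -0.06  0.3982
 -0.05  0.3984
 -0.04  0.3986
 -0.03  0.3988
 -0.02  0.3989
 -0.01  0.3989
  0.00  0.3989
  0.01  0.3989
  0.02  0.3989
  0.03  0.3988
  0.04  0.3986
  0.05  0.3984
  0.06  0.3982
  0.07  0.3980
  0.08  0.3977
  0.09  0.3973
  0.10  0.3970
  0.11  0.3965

σ√T = 0.23·√0.5 = 0.1626
d₁ = [ln(420/430) + (0.037 + 0.23²/2)·0.5] / 0.1626 = [-0.0235 + 0.0317] / 0.1626 = 0.0504 ⇒ 0.05
√T = √0.5 = 0.7071
φ(d₁) = φ(0.05) = 0.3984
vega = S·φ(d₁)·√T = 420·0.3984·0.7071 = 118.3176
(Vega is the same for a European call and put with the same parameters.)

118.32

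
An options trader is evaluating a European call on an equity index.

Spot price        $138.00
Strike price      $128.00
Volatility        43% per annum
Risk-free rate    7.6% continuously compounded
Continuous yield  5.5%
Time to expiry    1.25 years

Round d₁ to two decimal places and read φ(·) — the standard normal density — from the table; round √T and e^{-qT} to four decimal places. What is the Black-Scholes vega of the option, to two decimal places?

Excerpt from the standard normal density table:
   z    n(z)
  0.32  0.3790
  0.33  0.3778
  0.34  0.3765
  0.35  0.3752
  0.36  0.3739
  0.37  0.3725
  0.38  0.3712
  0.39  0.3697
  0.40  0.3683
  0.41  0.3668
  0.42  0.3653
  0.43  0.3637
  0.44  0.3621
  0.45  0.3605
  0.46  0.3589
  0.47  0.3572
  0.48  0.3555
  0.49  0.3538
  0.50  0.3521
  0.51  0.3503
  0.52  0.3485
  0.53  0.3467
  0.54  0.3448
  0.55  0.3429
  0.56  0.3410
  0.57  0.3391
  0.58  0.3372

51.93

T = 1.25;  σ√T = 0.4808
ln(S/K) + (r − q + σ²/2)T = ln(138/128) + (0.076 − 0.055 + 0.43²/2)·1.25 = 0.0752 + 0.1418 = 0.2170
d₁ = 0.2170 / 0.4808 = 0.4514 → 0.45
√T = √1.25 = 1.1180
φ(d₁) = φ(0.45) = 0.3605
e^(−qT) = e^(−0.055·1.25) = 0.9336
vega = S·e^(−qT)·φ(d₁)·√T = 138·0.9336·0.3605·1.1180 = 51.9263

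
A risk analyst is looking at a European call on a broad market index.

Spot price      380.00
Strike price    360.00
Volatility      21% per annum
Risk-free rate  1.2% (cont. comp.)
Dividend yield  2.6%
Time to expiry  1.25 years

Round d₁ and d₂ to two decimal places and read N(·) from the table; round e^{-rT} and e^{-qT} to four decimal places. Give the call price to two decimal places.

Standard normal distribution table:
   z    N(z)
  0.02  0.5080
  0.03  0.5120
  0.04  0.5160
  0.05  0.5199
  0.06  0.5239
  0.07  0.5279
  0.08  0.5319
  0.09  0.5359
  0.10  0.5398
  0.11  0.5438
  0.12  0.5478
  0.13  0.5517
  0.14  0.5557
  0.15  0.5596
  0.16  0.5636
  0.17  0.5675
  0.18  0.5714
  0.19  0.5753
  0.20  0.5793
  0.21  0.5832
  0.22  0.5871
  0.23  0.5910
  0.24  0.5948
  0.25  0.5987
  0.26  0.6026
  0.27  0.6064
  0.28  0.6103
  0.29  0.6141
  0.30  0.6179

T = 1.25;  σ√T = 0.2348
ln(S/K) + (r − q + σ²/2)T = ln(380/360) + (0.012 − 0.026 + 0.21²/2)·1.25 = 0.0541 + 0.0101 = 0.0641
d₁ = 0.0641 / 0.2348 = 0.2731 → 0.27
d₂ = d₁ − σ√T = 0.2731 − 0.2348 = 0.0384 → 0.04
e^(−qT) = e^(−0.026·1.25) = 0.9680;  e^(−rT) = e^(−0.012·1.25) = 0.9851
N(d₁) = N(0.27) = 0.6064;  N(d₂) = N(0.04) = 0.5160
C = 380·0.9680·0.6064 − 360·0.9851·0.5160 = 223.0582 − 182.9922 = 40.0660

40.07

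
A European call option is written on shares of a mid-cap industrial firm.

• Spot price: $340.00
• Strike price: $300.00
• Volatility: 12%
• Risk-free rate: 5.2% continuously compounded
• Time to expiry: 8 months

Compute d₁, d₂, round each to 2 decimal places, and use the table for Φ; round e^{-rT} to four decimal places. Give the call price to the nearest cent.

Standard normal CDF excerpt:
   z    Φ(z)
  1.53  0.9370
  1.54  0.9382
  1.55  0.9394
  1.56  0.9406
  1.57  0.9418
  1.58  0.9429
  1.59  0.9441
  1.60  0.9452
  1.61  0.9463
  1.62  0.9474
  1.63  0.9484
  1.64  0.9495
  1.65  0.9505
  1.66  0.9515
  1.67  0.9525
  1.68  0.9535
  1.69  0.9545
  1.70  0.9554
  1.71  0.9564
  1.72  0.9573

$50.97

σ√T = 0.12·√0.6667 = 0.0980
d₁ = [ln(340/300) + (0.052 + 0.12²/2)·0.6667] / 0.0980 = [0.1252 + 0.0395] / 0.0980 = 1.6802 which rounds to 1.68
d₂ = d₁ − σ√T = 1.6802 − 0.0980 = 1.5823 which rounds to 1.58
e^(−rT) = e^(−0.052·0.6667) = 0.9659
C = 340·N(1.68) − 300·0.9659·N(1.58) = 340·0.9535 − 300·0.9659·0.9429 = 324.1900 − 273.2241 = 50.9659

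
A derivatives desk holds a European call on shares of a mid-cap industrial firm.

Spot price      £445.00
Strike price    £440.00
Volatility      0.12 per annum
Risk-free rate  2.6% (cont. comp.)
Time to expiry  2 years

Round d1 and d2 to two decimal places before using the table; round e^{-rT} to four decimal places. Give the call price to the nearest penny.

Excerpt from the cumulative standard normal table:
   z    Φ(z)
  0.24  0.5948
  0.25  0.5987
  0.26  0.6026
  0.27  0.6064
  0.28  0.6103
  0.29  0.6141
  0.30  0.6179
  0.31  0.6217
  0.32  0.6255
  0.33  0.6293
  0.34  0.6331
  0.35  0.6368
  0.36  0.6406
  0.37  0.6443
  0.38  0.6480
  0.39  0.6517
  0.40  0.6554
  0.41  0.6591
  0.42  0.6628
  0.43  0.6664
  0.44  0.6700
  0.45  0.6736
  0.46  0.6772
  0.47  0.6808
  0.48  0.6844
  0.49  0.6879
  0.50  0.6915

σ√T = 0.12·√2 = 0.1697
d₁ = [ln(445/440) + (0.026 + 0.12²/2)·2] / 0.1697 = [0.0113 + 0.0664] / 0.1697 = 0.4578 → 0.46
d₂ = d₁ − σ√T = 0.4578 − 0.1697 = 0.2881 → 0.29
e^(−rT) = e^(−0.026·2) = 0.9493
N(d₁) = N(0.46) = 0.6772;  N(d₂) = N(0.29) = 0.6141
C = 445·0.6772 − 440·0.9493·0.6141 = 301.3540 − 256.5047 = 44.8493

£44.85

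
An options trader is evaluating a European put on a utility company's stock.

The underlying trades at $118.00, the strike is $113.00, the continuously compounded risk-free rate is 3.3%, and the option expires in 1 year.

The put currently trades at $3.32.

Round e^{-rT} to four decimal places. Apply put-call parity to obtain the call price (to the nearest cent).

e^(−rT) = e^(−0.033·1) = 0.9675
Put-call parity: C − P = S − K·e^(−rT) = 118 − 113·0.9675 = 118 − 109.3275 = 8.6725
C = P + (C − P) = 3.32 + (8.6725) = 11.9925

$11.99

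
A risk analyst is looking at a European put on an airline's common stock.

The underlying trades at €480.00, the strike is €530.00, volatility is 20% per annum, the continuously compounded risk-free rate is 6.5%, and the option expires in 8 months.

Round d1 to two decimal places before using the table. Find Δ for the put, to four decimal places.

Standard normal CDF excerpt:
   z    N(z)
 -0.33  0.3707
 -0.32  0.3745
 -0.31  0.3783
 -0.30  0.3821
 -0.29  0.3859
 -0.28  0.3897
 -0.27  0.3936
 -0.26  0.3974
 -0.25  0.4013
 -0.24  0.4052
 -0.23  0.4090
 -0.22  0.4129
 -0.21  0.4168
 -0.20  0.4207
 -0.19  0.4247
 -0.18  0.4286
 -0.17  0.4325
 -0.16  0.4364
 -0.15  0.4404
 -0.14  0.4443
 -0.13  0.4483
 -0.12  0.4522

σ√T = 0.2 × 0.8165 = 0.1633
d₁ = [ln(480/530) + (0.065 + ½·0.2²)·0.6667] / (σ√T) = (-0.0991 + 0.0567) / 0.1633 = -0.2598 ≈ -0.26
N(d₁) = N(-0.26) = 0.3974
Δ_put = N(d₁) − 1 = 0.3974 − 1 = -0.6026

-0.6026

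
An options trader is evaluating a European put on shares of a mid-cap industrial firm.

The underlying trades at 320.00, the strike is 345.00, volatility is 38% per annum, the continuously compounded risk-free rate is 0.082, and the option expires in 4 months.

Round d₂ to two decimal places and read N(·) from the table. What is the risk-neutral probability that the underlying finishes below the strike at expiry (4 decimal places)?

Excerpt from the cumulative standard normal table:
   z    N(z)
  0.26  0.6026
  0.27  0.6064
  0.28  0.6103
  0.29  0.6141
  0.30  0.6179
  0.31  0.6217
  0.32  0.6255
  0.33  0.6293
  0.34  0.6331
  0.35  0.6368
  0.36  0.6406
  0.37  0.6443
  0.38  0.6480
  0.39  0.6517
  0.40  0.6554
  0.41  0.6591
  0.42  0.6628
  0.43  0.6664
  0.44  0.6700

0.6293

σ√T = 0.38·√0.3333 = 0.2194
d₁ = [ln(320/345) + (0.082 + 0.38²/2)·0.3333] / 0.2194 = [-0.0752 + 0.0514] / 0.2194 = -0.1086 ≈ -0.11
d₂ = d₁ − σ√T = -0.1086 − 0.2194 = -0.3280 ≈ -0.33
Risk-neutral Pr[S_T < K] = N(−d₂) = N(0.33) = 0.6293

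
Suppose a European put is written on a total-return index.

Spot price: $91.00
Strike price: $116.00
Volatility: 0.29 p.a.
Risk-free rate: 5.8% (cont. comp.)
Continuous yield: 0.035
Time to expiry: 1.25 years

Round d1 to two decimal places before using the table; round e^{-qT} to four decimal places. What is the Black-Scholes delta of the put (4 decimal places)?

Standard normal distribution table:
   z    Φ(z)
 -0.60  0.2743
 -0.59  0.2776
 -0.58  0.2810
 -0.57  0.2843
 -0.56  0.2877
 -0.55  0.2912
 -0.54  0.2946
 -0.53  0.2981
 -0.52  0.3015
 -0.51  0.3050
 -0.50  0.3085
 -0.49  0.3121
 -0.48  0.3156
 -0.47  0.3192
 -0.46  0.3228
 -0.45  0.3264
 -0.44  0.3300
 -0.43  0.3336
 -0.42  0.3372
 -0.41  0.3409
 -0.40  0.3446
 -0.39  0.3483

-0.6619

σ√T = 0.29·√1.25 = 0.3242
d₁ = [ln(91/116) + (0.058 − 0.035 + 0.29²/2)·1.25] / 0.3242 = [-0.2427 + 0.0813] / 0.3242 = -0.4979 which rounds to -0.50
N(d₁) = N(-0.50) = 0.3085
Δ_put = exp(−qT)·(N(d₁) − 1) = 0.9572·(0.3085 − 1) = -0.6619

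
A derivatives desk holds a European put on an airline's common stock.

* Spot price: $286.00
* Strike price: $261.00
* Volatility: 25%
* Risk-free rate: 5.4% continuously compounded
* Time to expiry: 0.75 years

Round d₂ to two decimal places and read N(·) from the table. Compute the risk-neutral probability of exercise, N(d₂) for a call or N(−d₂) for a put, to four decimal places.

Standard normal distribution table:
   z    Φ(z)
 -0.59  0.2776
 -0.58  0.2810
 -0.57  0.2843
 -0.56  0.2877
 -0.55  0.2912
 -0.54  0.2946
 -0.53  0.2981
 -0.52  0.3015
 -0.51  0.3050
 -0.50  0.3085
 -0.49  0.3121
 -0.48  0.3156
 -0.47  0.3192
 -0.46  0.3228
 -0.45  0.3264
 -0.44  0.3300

0.3085

σ√T = 0.25 × 0.8660 = 0.2165
d₁ = [ln(286/261) + (0.054 + 0.25²/2)·0.75] / 0.2165 = [0.0915 + 0.0639] / 0.2165 = 0.7178 → 0.72
d₂ = d₁ − σ√T = 0.7178 − 0.2165 = 0.5013 → 0.50
Risk-neutral Pr[S_T < K] = N(−d₂) = N(-0.50) = 0.3085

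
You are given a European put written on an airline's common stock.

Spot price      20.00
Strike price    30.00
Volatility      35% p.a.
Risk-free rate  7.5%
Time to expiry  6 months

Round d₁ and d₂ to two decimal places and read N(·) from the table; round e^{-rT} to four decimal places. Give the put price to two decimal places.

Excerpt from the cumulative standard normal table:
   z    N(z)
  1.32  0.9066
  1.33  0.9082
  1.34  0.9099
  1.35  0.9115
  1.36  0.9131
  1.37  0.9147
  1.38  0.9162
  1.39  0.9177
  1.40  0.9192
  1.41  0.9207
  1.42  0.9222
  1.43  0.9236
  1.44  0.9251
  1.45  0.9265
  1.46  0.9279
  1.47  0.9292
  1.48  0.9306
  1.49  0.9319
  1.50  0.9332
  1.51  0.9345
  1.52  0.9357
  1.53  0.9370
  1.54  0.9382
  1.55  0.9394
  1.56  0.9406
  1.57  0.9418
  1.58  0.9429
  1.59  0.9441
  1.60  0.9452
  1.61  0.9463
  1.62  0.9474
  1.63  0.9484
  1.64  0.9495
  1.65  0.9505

9.08

T = 0.5;  σ√T = 0.2475
ln(S/K) + (r + σ²/2)T = ln(20/30) + (0.075 + 0.35²/2)·0.5 = -0.4055 + 0.0681 = -0.3373
d₁ = -0.3373 / 0.2475 = -1.3631 ≈ -1.36
d₂ = d₁ − σ√T = -1.3631 − 0.2475 = -1.6105 ≈ -1.61
e^(−rT) = e^(−0.075·0.5) = 0.9632
N(−d₂) = N(1.61) = 0.9463;  N(−d₁) = N(1.36) = 0.9131
P = 30·0.9632·0.9463 − 20·0.9131 = 27.3443 − 18.2620 = 9.0823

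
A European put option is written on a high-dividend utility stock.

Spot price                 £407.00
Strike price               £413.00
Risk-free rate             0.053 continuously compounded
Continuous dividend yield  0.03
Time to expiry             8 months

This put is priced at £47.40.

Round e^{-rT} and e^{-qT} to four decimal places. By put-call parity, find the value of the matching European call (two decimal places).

£47.67

e^(−qT) = e^(−0.03·0.6667) = 0.9802;  e^(−rT) = e^(−0.053·0.6667) = 0.9653
Put-call parity: C − P = S·e^(−qT) − K·e^(−rT) = 407·0.9802 − 413·0.9653 = 398.9414 − 398.6689 = 0.2725
C = P + (C − P) = 47.40 + (0.2725) = 47.6725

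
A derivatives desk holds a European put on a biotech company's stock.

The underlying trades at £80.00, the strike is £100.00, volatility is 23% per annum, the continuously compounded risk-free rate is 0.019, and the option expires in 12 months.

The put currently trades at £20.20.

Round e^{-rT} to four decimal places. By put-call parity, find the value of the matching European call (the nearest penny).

e^(−rT) = e^(−0.019·1) = 0.9812
Put-call parity: C − P = S − K·e^(−rT) = 80 − 100·0.9812 = 80 − 98.1200 = -18.1200
C = P + (C − P) = 20.20 + (-18.1200) = 2.0800

£2.08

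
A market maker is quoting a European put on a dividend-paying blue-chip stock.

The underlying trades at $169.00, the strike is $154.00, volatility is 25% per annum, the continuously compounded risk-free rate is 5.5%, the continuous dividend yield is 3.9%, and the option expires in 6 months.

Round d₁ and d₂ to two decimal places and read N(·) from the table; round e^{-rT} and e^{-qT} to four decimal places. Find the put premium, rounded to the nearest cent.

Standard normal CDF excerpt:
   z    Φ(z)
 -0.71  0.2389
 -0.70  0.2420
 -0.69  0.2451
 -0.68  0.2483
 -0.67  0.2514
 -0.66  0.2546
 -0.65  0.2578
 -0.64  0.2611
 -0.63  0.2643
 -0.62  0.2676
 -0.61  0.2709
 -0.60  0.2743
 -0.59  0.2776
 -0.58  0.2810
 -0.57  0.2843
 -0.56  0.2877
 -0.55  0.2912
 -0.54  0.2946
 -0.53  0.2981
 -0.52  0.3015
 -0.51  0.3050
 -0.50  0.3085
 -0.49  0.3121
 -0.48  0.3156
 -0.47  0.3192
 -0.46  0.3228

σ√T = 0.25 × 0.7071 = 0.1768
ln(S/K) + (r − q + σ²/2)T = ln(169/154) + (0.055 − 0.039 + 0.25²/2)·0.5 = 0.0929 + 0.0236 = 0.1166
d₁ = 0.1166 / 0.1768 = 0.6594 ≈ 0.66
d₂ = d₁ − σ√T = 0.6594 − 0.1768 = 0.4826 ≈ 0.48
exp(−qT) = exp(−0.039·0.5) = 0.9807;  exp(−rT) = exp(−0.055·0.5) = 0.9729
N(−d₂) = N(-0.48) = 0.3156;  N(−d₁) = N(-0.66) = 0.2546
P = 154·0.9729·0.3156 − 169·0.9807·0.2546 = 47.2853 − 42.1970 = 5.0883

$5.09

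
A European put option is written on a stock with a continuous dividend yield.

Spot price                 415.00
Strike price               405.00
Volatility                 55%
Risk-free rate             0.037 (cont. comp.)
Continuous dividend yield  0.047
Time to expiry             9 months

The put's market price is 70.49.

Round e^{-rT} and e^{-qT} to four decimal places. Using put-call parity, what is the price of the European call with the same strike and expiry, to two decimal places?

77.23

exp(−qT) = exp(−0.047·0.75) = 0.9654;  exp(−rT) = exp(−0.037·0.75) = 0.9726
Put-call parity: C − P = S·e^(−qT) − K·e^(−rT) = 415·0.9654 − 405·0.9726 = 400.6410 − 393.9030 = 6.7380
C = P + (C − P) = 70.49 + (6.7380) = 77.2280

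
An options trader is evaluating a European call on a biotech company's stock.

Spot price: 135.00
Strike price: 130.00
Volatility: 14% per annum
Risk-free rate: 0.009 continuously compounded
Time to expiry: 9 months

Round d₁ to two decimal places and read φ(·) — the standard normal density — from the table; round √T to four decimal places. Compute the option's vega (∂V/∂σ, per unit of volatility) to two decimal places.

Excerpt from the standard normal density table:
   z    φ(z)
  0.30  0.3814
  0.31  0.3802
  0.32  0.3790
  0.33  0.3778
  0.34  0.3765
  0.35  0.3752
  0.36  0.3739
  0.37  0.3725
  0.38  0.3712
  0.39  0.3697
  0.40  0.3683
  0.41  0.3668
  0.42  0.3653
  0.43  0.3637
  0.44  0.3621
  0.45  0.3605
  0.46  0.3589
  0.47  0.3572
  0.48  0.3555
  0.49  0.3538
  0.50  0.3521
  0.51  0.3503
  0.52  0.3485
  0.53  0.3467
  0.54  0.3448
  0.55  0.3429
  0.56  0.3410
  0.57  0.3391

42.52

σ√T = 0.14 × 0.8660 = 0.1212
d₁ = [ln(135/130) + (0.009 + 0.14²/2)·0.75] / 0.1212 = [0.0377 + 0.0141] / 0.1212 = 0.4276 → 0.43
√T = √0.75 = 0.8660
φ(d₁) = φ(0.43) = 0.3637
vega = S·φ(d₁)·√T = 135·0.3637·0.8660 = 42.5202
(The put has the same vega.)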